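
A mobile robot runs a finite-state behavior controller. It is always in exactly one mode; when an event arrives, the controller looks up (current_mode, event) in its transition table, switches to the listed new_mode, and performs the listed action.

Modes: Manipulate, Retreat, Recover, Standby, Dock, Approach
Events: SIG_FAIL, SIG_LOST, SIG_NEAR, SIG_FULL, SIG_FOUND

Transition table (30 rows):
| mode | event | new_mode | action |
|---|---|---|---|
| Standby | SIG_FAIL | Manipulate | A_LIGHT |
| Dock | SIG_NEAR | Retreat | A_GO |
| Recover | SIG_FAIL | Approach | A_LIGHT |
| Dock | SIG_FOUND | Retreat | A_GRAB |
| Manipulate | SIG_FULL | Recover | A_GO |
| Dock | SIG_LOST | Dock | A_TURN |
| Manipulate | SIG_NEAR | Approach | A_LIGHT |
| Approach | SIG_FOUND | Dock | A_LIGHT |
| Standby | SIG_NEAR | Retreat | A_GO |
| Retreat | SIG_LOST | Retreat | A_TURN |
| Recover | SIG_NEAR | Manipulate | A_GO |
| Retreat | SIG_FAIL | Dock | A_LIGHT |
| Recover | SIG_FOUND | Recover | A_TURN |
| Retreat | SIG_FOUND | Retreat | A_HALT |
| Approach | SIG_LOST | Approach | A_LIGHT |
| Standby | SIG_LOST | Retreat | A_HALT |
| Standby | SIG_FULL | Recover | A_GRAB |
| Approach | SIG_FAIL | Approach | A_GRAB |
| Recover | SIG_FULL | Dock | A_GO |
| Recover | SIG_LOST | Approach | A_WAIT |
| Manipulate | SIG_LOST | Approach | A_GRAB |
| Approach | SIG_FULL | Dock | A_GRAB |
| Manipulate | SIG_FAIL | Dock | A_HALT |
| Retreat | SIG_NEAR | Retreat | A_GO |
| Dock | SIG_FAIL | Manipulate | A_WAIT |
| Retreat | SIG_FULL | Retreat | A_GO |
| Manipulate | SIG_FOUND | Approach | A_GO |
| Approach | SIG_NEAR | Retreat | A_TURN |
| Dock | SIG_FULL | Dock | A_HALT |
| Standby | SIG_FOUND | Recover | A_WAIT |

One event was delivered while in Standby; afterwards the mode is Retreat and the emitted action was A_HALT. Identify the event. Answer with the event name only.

try SIG_FAIL: (Standby, SIG_FAIL) → (Manipulate, A_LIGHT)
try SIG_LOST: (Standby, SIG_LOST) → (Retreat, A_HALT)  ← matches
try SIG_NEAR: (Standby, SIG_NEAR) → (Retreat, A_GO)
try SIG_FULL: (Standby, SIG_FULL) → (Recover, A_GRAB)
try SIG_FOUND: (Standby, SIG_FOUND) → (Recover, A_WAIT)

SIG_LOST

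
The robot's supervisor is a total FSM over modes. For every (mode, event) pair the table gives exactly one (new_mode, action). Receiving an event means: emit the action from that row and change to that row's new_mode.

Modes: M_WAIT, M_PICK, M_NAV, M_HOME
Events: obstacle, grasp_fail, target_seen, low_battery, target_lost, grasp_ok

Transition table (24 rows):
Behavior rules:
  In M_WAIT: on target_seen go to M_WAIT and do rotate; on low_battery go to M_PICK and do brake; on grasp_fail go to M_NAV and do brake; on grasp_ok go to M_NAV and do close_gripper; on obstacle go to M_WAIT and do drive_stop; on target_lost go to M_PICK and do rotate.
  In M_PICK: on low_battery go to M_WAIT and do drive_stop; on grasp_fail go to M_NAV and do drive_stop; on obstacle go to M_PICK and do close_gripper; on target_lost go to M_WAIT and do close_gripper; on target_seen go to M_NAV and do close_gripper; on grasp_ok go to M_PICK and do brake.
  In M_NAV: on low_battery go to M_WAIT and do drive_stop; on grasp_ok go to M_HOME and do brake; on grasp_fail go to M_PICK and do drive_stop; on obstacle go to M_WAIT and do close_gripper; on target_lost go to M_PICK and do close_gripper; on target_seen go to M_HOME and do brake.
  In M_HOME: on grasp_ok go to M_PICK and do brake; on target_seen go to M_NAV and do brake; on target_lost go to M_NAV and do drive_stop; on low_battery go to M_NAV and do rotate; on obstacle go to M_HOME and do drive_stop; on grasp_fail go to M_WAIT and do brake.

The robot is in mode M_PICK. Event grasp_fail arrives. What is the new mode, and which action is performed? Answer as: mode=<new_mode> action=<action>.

current mode = M_PICK; filter table to that mode:
  (M_PICK, low_battery) → (M_WAIT, drive_stop)
  (M_PICK, grasp_fail) → (M_NAV, drive_stop)  ← event matches
  (M_PICK, obstacle) → (M_PICK, close_gripper)
  (M_PICK, target_lost) → (M_WAIT, close_gripper)
  (M_PICK, target_seen) → (M_NAV, close_gripper)
  (M_PICK, grasp_ok) → (M_PICK, brake)
event = grasp_fail selects (M_NAV, drive_stop)

mode=M_NAV action=drive_stop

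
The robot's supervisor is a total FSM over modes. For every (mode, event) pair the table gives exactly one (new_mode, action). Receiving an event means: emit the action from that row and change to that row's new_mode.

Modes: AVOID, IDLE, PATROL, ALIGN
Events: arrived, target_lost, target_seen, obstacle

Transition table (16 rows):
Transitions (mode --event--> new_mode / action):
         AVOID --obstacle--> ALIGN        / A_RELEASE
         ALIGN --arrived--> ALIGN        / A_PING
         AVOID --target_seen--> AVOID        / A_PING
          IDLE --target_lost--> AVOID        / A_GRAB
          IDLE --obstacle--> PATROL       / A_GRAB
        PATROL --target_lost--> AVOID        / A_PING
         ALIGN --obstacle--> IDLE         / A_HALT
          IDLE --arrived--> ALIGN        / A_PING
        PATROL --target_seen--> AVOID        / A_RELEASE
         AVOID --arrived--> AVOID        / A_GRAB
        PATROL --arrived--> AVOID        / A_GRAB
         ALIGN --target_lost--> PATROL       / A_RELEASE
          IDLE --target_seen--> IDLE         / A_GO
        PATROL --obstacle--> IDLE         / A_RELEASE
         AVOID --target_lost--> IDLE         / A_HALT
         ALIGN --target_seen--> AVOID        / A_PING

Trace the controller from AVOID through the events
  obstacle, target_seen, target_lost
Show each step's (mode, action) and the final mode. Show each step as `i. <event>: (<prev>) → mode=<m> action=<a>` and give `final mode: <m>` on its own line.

final mode: IDLE

1. obstacle: (AVOID) → mode=ALIGN action=A_RELEASE
2. target_seen: (ALIGN) → mode=AVOID action=A_PING
3. target_lost: (AVOID) → mode=IDLE action=A_HALT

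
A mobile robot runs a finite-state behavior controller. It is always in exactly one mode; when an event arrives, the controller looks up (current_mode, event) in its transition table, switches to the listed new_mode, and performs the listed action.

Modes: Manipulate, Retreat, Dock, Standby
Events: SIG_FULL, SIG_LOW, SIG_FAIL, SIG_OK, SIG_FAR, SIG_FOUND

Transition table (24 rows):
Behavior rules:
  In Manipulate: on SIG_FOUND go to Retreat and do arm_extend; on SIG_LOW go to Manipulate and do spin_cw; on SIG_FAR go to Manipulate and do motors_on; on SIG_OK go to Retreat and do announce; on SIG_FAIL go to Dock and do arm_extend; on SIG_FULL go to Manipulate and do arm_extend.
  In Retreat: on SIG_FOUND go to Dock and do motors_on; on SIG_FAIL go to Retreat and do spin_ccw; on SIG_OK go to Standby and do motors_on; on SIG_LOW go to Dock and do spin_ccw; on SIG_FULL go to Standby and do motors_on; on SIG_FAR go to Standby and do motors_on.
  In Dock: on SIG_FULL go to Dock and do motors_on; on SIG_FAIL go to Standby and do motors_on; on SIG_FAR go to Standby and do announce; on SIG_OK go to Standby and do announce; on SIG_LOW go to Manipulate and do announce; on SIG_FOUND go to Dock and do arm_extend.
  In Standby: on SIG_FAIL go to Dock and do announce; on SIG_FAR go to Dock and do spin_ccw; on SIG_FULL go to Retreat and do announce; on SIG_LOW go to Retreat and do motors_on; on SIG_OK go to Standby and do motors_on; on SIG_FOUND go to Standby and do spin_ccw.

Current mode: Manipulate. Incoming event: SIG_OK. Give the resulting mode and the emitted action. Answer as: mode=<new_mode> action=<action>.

mode=Retreat action=announce

current mode = Manipulate; filter table to that mode:
  (Manipulate, SIG_FOUND) → (Retreat, arm_extend)
  (Manipulate, SIG_LOW) → (Manipulate, spin_cw)
  (Manipulate, SIG_FAR) → (Manipulate, motors_on)
  (Manipulate, SIG_OK) → (Retreat, announce)  ← event matches
  (Manipulate, SIG_FAIL) → (Dock, arm_extend)
  (Manipulate, SIG_FULL) → (Manipulate, arm_extend)
event = SIG_OK selects (Retreat, announce)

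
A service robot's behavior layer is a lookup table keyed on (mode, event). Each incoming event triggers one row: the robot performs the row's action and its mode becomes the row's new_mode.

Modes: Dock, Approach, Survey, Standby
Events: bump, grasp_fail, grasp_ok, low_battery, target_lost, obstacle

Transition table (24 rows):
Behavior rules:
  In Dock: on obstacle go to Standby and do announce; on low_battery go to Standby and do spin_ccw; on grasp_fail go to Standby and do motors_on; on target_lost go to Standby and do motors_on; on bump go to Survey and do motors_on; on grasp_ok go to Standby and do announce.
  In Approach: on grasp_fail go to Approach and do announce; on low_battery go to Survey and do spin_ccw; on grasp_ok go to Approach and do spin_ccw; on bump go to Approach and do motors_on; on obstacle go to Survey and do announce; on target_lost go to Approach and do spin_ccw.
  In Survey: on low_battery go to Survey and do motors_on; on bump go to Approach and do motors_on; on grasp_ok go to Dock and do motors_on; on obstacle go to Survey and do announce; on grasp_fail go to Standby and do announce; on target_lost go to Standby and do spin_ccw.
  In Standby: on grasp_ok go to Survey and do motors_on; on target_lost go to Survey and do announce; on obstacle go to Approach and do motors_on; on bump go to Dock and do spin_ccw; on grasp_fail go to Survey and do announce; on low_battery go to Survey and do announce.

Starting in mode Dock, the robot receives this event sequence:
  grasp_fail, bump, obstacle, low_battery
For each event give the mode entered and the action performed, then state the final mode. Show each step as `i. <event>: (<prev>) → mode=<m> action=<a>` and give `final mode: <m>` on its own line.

1. grasp_fail: (Dock) → mode=Standby action=motors_on
2. bump: (Standby) → mode=Dock action=spin_ccw
3. obstacle: (Dock) → mode=Standby action=announce
4. low_battery: (Standby) → mode=Survey action=announce

final mode: Survey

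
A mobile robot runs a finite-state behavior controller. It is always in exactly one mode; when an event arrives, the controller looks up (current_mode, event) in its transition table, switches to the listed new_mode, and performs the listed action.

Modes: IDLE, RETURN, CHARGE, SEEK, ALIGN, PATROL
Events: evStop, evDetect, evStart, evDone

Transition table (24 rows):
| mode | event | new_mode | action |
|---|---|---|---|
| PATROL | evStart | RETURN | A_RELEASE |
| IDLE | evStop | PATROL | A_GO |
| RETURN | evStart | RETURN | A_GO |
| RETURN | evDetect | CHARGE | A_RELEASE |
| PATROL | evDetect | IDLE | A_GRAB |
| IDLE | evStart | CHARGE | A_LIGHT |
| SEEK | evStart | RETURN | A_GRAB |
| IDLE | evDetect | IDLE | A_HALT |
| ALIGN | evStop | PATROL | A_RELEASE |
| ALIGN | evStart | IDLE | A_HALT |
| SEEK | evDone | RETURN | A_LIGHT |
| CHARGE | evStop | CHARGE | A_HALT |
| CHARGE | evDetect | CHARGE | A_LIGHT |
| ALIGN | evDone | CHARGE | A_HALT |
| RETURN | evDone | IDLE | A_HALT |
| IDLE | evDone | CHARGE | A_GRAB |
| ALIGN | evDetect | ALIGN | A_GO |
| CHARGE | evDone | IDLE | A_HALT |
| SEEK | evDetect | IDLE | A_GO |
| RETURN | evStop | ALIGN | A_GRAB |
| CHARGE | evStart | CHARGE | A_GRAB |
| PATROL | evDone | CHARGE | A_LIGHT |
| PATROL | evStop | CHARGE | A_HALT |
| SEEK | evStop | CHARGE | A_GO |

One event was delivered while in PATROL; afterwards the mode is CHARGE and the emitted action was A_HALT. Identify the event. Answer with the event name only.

try evStop: (PATROL, evStop) → (CHARGE, A_HALT)  ← matches
try evDetect: (PATROL, evDetect) → (IDLE, A_GRAB)
try evStart: (PATROL, evStart) → (RETURN, A_RELEASE)
try evDone: (PATROL, evDone) → (CHARGE, A_LIGHT)

evStop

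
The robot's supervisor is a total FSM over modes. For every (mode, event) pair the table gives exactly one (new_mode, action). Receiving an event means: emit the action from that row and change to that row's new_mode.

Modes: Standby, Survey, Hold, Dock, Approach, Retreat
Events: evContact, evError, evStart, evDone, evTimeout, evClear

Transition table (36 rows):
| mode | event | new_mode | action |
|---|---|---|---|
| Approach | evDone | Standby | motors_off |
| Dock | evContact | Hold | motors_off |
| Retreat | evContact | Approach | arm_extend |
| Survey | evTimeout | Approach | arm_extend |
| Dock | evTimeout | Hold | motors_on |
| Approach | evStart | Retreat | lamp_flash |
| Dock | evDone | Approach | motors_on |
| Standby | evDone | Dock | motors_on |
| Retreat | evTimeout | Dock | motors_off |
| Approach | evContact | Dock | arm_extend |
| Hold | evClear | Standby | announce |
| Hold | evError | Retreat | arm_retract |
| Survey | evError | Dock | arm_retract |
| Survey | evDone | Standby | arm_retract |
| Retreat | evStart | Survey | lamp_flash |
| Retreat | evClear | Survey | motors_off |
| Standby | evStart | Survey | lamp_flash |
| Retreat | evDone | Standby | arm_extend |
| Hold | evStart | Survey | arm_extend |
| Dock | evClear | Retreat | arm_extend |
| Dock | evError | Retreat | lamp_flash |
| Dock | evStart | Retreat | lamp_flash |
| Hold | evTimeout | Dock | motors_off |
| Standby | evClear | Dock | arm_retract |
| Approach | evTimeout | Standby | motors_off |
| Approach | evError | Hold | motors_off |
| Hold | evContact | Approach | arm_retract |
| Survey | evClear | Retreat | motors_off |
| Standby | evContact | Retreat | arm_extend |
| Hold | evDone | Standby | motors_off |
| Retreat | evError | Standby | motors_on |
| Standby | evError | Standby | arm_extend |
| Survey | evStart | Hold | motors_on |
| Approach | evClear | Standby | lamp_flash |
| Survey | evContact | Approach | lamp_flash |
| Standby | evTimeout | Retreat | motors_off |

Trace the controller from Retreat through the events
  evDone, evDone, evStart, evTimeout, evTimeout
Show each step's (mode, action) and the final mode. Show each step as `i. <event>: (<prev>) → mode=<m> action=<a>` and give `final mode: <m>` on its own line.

1. evDone: (Retreat) → mode=Standby action=arm_extend
2. evDone: (Standby) → mode=Dock action=motors_on
3. evStart: (Dock) → mode=Retreat action=lamp_flash
4. evTimeout: (Retreat) → mode=Dock action=motors_off
5. evTimeout: (Dock) → mode=Hold action=motors_on

final mode: Hold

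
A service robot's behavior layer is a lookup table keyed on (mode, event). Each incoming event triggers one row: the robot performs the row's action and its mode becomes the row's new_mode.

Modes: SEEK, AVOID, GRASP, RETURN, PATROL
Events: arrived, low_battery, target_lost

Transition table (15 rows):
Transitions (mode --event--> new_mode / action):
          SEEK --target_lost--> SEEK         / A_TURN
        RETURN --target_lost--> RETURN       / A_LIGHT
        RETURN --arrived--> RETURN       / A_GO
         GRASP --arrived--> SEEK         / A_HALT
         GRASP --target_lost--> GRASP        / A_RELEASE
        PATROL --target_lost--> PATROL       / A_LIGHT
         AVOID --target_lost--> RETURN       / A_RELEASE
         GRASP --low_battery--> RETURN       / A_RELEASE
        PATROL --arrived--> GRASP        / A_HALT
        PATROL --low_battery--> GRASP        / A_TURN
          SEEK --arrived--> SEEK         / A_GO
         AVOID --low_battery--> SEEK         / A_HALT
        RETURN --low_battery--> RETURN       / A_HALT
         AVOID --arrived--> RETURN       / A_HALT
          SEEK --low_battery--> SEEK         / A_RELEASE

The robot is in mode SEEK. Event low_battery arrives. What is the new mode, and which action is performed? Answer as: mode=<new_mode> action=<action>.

mode=SEEK action=A_RELEASE

current mode = SEEK; filter table to that mode:
  (SEEK, target_lost) → (SEEK, A_TURN)
  (SEEK, arrived) → (SEEK, A_GO)
  (SEEK, low_battery) → (SEEK, A_RELEASE)  ← event matches
event = low_battery selects (SEEK, A_RELEASE)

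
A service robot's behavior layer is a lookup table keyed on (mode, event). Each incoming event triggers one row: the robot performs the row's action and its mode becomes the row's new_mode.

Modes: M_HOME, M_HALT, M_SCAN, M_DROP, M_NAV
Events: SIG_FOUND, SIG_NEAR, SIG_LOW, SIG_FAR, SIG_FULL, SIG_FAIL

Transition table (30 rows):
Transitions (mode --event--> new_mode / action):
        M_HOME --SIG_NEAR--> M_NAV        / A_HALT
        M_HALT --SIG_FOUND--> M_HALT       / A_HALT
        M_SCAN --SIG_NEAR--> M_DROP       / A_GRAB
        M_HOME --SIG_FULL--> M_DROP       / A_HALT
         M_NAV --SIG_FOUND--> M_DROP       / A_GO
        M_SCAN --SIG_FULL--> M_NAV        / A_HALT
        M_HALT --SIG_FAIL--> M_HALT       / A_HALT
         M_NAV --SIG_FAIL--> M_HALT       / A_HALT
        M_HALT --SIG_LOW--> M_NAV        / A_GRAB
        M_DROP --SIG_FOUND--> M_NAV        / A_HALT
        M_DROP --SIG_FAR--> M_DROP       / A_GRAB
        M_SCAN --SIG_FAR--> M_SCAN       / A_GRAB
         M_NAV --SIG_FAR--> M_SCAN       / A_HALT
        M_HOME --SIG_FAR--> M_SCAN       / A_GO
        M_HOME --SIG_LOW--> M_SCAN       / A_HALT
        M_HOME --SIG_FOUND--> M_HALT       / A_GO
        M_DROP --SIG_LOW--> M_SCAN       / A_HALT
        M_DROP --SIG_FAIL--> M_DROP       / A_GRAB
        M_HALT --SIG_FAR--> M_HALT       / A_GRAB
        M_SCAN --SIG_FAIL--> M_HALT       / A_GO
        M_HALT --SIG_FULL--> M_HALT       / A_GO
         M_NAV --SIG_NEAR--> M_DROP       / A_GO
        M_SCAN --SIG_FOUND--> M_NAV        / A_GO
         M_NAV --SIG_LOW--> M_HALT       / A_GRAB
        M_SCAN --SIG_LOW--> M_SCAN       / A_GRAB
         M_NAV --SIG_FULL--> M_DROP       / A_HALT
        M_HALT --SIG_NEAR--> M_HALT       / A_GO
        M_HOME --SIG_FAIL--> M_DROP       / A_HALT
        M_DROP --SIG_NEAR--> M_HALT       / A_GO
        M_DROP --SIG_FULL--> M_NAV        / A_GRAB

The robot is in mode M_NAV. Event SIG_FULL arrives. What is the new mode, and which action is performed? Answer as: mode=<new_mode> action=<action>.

mode=M_DROP action=A_HALT

current mode = M_NAV; filter table to that mode:
  (M_NAV, SIG_FOUND) → (M_DROP, A_GO)
  (M_NAV, SIG_FAIL) → (M_HALT, A_HALT)
  (M_NAV, SIG_FAR) → (M_SCAN, A_HALT)
  (M_NAV, SIG_NEAR) → (M_DROP, A_GO)
  (M_NAV, SIG_LOW) → (M_HALT, A_GRAB)
  (M_NAV, SIG_FULL) → (M_DROP, A_HALT)  ← event matches
event = SIG_FULL selects (M_DROP, A_HALT)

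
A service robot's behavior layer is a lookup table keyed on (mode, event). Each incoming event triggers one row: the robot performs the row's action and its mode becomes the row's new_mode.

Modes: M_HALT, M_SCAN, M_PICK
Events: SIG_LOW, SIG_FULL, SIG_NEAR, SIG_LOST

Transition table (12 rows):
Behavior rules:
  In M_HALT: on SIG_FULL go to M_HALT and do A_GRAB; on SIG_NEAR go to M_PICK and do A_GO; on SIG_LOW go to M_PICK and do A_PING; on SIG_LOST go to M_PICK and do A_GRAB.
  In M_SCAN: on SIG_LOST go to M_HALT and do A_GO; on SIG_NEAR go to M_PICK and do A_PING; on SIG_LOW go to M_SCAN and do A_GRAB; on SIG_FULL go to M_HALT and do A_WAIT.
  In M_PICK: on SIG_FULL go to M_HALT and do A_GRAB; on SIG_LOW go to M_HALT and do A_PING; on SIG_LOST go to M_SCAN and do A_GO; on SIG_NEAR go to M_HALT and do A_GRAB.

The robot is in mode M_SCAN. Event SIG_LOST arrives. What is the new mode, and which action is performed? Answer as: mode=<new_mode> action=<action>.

current mode = M_SCAN; filter table to that mode:
  (M_SCAN, SIG_LOST) → (M_HALT, A_GO)  ← event matches
  (M_SCAN, SIG_NEAR) → (M_PICK, A_PING)
  (M_SCAN, SIG_LOW) → (M_SCAN, A_GRAB)
  (M_SCAN, SIG_FULL) → (M_HALT, A_WAIT)
event = SIG_LOST selects (M_HALT, A_GO)

mode=M_HALT action=A_GO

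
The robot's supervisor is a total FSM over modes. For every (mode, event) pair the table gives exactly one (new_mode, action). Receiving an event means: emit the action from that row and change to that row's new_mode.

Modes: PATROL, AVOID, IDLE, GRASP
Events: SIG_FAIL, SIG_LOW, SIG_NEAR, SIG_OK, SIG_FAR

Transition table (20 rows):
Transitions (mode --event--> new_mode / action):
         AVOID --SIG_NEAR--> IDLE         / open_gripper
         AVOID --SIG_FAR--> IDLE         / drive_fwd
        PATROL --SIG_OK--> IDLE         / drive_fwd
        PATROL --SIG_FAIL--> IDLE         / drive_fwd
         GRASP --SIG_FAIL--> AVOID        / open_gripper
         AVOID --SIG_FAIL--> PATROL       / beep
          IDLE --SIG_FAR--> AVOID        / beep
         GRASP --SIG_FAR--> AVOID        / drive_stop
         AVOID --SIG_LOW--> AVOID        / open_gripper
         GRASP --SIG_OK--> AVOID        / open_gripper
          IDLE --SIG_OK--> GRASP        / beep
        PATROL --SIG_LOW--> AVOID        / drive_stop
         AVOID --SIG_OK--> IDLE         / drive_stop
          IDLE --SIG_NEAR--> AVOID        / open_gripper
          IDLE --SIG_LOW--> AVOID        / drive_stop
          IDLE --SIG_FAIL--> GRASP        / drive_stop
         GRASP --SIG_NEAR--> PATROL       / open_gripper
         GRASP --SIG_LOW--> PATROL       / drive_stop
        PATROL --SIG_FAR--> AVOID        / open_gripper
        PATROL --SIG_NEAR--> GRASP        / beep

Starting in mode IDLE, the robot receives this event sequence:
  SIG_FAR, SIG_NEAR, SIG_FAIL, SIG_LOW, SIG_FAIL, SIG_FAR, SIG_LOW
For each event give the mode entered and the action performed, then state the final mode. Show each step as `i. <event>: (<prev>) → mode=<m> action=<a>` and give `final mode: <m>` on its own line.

1. SIG_FAR: (IDLE) → mode=AVOID action=beep
2. SIG_NEAR: (AVOID) → mode=IDLE action=open_gripper
3. SIG_FAIL: (IDLE) → mode=GRASP action=drive_stop
4. SIG_LOW: (GRASP) → mode=PATROL action=drive_stop
5. SIG_FAIL: (PATROL) → mode=IDLE action=drive_fwd
6. SIG_FAR: (IDLE) → mode=AVOID action=beep
7. SIG_LOW: (AVOID) → mode=AVOID action=open_gripper

final mode: AVOID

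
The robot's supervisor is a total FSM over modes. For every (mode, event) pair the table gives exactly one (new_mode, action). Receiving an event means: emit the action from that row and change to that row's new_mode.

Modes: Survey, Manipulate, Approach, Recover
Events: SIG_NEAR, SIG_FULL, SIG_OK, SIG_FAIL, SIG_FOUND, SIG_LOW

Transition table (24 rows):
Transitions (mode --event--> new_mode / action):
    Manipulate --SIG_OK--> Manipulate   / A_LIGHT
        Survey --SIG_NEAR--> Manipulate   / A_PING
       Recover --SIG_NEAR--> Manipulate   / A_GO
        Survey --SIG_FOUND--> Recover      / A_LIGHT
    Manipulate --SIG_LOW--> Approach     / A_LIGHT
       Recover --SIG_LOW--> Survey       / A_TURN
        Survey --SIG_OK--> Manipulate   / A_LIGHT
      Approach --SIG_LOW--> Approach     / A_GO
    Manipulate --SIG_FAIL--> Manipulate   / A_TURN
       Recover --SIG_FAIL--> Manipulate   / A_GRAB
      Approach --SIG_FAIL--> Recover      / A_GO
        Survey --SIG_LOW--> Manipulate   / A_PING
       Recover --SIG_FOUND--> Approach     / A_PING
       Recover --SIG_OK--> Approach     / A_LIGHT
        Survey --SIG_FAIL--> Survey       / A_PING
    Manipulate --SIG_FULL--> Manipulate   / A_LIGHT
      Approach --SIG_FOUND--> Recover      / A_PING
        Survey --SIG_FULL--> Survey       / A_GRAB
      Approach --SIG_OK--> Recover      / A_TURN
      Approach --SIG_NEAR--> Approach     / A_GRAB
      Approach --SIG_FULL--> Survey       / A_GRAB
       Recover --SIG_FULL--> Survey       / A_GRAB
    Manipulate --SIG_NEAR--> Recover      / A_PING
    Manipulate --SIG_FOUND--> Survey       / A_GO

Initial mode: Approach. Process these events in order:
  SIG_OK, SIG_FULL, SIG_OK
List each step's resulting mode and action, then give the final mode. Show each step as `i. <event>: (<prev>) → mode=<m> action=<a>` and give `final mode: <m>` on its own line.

final mode: Manipulate

1. SIG_OK: (Approach) → mode=Recover action=A_TURN
2. SIG_FULL: (Recover) → mode=Survey action=A_GRAB
3. SIG_OK: (Survey) → mode=Manipulate action=A_LIGHT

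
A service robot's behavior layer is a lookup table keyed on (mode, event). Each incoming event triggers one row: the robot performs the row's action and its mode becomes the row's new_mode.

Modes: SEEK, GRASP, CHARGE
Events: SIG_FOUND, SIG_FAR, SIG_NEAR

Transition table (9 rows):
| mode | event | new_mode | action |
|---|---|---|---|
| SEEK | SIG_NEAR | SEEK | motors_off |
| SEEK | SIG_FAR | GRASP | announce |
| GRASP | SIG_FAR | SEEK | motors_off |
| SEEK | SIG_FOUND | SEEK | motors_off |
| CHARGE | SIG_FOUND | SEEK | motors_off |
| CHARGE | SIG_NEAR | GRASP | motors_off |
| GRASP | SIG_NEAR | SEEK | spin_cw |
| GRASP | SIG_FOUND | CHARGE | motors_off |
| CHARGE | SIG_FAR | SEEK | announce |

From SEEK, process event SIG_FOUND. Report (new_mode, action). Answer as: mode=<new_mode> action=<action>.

mode=SEEK action=motors_off

current mode = SEEK; filter table to that mode:
  (SEEK, SIG_NEAR) → (SEEK, motors_off)
  (SEEK, SIG_FAR) → (GRASP, announce)
  (SEEK, SIG_FOUND) → (SEEK, motors_off)  ← event matches
event = SIG_FOUND selects (SEEK, motors_off)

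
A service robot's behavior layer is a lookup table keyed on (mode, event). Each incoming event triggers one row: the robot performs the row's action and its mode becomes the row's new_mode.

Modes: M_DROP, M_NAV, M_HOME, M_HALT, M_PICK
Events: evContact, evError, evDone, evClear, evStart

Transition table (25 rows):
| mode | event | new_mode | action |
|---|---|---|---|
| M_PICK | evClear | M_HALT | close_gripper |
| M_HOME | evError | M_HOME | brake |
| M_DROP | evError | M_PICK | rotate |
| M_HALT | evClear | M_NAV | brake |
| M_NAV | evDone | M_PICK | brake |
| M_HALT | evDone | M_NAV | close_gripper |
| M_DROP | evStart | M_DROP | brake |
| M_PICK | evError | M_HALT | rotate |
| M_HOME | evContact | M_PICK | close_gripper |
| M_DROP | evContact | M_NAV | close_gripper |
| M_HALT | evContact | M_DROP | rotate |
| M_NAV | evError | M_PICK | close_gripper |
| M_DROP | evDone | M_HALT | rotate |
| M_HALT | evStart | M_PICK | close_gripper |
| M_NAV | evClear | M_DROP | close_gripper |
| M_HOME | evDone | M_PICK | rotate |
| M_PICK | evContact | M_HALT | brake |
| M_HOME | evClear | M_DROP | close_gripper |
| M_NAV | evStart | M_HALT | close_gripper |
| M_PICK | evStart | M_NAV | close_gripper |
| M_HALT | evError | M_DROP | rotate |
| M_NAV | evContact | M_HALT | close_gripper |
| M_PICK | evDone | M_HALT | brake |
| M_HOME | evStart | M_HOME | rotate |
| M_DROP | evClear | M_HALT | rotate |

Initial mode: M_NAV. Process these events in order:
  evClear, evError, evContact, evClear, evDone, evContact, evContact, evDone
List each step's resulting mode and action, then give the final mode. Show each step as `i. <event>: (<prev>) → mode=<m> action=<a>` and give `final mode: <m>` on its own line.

1. evClear: (M_NAV) → mode=M_DROP action=close_gripper
2. evError: (M_DROP) → mode=M_PICK action=rotate
3. evContact: (M_PICK) → mode=M_HALT action=brake
4. evClear: (M_HALT) → mode=M_NAV action=brake
5. evDone: (M_NAV) → mode=M_PICK action=brake
6. evContact: (M_PICK) → mode=M_HALT action=brake
7. evContact: (M_HALT) → mode=M_DROP action=rotate
8. evDone: (M_DROP) → mode=M_HALT action=rotate

final mode: M_HALT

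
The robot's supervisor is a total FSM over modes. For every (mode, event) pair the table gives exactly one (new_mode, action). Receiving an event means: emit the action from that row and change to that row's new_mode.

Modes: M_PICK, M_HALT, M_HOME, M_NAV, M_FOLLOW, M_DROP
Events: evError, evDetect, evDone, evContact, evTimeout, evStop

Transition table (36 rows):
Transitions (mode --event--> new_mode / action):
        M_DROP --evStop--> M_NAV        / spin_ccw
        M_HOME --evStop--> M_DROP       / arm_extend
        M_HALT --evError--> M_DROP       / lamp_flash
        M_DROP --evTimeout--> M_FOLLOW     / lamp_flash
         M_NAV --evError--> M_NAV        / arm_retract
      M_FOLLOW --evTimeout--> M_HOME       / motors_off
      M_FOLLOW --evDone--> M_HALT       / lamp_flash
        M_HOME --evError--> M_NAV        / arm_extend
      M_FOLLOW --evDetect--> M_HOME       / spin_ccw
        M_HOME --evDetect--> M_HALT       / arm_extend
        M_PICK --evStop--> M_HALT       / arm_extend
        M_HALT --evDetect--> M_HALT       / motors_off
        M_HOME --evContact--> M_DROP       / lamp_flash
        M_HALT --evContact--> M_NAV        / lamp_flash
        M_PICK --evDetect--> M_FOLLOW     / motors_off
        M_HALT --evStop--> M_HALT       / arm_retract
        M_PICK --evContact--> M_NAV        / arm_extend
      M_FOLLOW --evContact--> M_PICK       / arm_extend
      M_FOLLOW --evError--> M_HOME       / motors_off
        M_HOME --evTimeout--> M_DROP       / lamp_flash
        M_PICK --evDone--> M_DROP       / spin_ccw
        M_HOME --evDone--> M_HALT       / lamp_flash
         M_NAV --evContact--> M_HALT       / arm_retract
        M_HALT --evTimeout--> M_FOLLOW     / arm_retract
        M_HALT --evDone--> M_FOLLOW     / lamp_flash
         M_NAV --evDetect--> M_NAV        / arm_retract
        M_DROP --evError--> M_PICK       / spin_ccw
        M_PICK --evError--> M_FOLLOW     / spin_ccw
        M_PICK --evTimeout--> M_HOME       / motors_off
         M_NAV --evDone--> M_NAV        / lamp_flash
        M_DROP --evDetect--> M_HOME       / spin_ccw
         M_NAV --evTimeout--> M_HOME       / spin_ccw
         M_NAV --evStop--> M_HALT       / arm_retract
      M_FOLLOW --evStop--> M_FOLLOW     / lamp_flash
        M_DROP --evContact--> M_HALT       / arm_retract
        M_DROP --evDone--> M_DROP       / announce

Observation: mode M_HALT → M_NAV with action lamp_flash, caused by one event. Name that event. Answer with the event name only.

try evError: (M_HALT, evError) → (M_DROP, lamp_flash)
try evDetect: (M_HALT, evDetect) → (M_HALT, motors_off)
try evDone: (M_HALT, evDone) → (M_FOLLOW, lamp_flash)
try evContact: (M_HALT, evContact) → (M_NAV, lamp_flash)  ← matches
try evTimeout: (M_HALT, evTimeout) → (M_FOLLOW, arm_retract)
try evStop: (M_HALT, evStop) → (M_HALT, arm_retract)

evContact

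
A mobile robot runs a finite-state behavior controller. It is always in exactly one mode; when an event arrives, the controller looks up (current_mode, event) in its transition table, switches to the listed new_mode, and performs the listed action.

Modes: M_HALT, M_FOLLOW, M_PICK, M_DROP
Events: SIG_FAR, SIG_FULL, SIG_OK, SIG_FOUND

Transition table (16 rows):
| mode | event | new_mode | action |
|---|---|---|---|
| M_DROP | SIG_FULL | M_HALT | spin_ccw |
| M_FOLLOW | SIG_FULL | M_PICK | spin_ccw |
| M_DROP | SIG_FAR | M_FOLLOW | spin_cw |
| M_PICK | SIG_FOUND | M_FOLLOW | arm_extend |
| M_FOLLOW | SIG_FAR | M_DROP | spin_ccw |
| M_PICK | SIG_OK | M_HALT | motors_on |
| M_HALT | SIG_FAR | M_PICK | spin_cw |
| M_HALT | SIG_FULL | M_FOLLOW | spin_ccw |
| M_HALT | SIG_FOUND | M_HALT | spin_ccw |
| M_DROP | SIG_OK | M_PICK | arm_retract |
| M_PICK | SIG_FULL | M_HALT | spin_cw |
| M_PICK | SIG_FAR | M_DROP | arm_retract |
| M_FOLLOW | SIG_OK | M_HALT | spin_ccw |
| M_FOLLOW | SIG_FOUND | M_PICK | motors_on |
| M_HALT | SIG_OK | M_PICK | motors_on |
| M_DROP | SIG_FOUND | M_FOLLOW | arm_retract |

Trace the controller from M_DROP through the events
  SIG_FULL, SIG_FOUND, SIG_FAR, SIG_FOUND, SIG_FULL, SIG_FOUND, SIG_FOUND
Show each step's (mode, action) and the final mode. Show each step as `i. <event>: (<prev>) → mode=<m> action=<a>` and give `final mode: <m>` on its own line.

final mode: M_PICK

1. SIG_FULL: (M_DROP) → mode=M_HALT action=spin_ccw
2. SIG_FOUND: (M_HALT) → mode=M_HALT action=spin_ccw
3. SIG_FAR: (M_HALT) → mode=M_PICK action=spin_cw
4. SIG_FOUND: (M_PICK) → mode=M_FOLLOW action=arm_extend
5. SIG_FULL: (M_FOLLOW) → mode=M_PICK action=spin_ccw
6. SIG_FOUND: (M_PICK) → mode=M_FOLLOW action=arm_extend
7. SIG_FOUND: (M_FOLLOW) → mode=M_PICK action=motors_on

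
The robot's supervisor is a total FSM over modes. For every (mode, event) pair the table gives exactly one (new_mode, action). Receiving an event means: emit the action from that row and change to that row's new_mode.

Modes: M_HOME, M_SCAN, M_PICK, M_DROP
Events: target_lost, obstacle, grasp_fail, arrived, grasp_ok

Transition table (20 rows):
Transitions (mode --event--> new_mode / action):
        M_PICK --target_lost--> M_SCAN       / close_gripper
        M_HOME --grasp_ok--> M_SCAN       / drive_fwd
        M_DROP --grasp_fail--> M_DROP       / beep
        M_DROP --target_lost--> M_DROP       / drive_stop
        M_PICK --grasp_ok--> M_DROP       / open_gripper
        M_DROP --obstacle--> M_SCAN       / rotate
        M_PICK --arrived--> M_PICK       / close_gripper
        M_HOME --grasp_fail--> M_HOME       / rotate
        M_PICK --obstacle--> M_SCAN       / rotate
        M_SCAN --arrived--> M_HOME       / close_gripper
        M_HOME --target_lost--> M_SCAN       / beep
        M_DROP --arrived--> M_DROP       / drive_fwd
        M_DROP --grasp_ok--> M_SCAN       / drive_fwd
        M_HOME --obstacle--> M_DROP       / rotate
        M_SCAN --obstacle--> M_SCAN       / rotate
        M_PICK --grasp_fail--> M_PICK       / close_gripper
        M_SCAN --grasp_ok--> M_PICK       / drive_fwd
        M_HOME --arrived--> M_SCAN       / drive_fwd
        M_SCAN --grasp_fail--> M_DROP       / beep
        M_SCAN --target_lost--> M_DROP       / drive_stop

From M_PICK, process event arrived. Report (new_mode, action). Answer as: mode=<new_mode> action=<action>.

current mode = M_PICK; filter table to that mode:
  (M_PICK, target_lost) → (M_SCAN, close_gripper)
  (M_PICK, grasp_ok) → (M_DROP, open_gripper)
  (M_PICK, arrived) → (M_PICK, close_gripper)  ← event matches
  (M_PICK, obstacle) → (M_SCAN, rotate)
  (M_PICK, grasp_fail) → (M_PICK, close_gripper)
event = arrived selects (M_PICK, close_gripper)

mode=M_PICK action=close_gripper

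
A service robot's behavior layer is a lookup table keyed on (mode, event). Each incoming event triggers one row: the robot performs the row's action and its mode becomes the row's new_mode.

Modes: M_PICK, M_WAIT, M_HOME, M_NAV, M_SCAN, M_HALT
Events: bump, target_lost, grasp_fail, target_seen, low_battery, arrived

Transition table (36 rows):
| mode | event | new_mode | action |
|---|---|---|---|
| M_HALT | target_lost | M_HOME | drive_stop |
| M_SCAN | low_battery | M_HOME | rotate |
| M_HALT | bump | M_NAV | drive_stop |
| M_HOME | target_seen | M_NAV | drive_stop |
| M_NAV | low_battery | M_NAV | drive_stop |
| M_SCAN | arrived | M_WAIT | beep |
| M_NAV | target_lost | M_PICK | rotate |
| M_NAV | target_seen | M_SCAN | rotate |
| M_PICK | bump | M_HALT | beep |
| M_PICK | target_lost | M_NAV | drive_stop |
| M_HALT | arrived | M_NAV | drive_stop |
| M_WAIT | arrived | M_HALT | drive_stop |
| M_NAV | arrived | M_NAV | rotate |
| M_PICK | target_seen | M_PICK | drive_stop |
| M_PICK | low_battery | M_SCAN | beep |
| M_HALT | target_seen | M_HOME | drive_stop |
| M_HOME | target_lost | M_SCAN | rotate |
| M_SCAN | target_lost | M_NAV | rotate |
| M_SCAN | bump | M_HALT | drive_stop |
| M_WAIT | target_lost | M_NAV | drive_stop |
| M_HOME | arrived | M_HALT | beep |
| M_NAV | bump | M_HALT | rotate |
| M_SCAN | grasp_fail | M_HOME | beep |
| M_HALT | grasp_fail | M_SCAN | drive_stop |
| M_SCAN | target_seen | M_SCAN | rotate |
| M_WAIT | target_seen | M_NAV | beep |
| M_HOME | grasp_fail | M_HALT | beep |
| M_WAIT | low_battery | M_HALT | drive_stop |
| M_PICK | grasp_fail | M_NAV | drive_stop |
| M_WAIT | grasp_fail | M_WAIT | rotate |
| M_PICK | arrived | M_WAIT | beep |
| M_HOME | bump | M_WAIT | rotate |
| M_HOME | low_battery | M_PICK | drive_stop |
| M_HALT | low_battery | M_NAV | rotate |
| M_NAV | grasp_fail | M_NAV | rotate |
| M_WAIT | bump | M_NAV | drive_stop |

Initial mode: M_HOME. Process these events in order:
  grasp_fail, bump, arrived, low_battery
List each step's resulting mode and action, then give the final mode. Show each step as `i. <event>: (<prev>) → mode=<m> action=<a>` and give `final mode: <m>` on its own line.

final mode: M_NAV

1. grasp_fail: (M_HOME) → mode=M_HALT action=beep
2. bump: (M_HALT) → mode=M_NAV action=drive_stop
3. arrived: (M_NAV) → mode=M_NAV action=rotate
4. low_battery: (M_NAV) → mode=M_NAV action=drive_stop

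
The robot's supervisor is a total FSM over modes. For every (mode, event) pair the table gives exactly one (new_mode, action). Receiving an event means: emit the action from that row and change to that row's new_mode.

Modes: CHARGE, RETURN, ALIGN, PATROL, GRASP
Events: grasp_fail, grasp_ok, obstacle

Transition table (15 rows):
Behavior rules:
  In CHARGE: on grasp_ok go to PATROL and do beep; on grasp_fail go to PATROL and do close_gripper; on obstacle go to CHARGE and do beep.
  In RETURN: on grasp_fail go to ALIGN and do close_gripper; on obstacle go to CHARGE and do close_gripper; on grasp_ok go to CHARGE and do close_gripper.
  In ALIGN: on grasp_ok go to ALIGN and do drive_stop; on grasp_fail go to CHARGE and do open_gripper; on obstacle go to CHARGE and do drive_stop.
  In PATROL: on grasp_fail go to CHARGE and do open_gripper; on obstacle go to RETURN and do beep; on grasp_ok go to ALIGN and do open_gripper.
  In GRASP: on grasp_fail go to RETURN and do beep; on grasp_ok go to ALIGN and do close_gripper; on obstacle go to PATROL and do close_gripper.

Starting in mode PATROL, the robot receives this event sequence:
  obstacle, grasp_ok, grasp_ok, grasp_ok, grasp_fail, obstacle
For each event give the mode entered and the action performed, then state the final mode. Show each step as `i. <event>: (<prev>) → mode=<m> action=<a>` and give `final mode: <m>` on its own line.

1. obstacle: (PATROL) → mode=RETURN action=beep
2. grasp_ok: (RETURN) → mode=CHARGE action=close_gripper
3. grasp_ok: (CHARGE) → mode=PATROL action=beep
4. grasp_ok: (PATROL) → mode=ALIGN action=open_gripper
5. grasp_fail: (ALIGN) → mode=CHARGE action=open_gripper
6. obstacle: (CHARGE) → mode=CHARGE action=beep

final mode: CHARGE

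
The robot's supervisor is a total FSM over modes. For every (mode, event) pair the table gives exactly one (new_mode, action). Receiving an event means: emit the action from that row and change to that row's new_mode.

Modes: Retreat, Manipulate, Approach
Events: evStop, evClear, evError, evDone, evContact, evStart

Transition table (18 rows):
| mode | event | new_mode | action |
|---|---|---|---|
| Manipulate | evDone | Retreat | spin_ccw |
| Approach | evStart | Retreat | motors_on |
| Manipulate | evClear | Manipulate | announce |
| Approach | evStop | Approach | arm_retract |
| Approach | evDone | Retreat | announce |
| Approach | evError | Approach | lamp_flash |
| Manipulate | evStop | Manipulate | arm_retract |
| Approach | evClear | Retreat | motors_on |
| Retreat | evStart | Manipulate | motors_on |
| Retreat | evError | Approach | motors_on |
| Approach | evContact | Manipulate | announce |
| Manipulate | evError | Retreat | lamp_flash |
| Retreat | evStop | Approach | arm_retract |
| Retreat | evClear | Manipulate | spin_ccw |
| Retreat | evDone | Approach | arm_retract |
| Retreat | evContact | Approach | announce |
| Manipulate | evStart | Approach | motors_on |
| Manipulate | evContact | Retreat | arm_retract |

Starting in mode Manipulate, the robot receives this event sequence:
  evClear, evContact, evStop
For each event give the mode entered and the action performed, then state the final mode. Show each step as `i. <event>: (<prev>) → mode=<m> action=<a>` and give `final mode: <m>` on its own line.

final mode: Approach

1. evClear: (Manipulate) → mode=Manipulate action=announce
2. evContact: (Manipulate) → mode=Retreat action=arm_retract
3. evStop: (Retreat) → mode=Approach action=arm_retract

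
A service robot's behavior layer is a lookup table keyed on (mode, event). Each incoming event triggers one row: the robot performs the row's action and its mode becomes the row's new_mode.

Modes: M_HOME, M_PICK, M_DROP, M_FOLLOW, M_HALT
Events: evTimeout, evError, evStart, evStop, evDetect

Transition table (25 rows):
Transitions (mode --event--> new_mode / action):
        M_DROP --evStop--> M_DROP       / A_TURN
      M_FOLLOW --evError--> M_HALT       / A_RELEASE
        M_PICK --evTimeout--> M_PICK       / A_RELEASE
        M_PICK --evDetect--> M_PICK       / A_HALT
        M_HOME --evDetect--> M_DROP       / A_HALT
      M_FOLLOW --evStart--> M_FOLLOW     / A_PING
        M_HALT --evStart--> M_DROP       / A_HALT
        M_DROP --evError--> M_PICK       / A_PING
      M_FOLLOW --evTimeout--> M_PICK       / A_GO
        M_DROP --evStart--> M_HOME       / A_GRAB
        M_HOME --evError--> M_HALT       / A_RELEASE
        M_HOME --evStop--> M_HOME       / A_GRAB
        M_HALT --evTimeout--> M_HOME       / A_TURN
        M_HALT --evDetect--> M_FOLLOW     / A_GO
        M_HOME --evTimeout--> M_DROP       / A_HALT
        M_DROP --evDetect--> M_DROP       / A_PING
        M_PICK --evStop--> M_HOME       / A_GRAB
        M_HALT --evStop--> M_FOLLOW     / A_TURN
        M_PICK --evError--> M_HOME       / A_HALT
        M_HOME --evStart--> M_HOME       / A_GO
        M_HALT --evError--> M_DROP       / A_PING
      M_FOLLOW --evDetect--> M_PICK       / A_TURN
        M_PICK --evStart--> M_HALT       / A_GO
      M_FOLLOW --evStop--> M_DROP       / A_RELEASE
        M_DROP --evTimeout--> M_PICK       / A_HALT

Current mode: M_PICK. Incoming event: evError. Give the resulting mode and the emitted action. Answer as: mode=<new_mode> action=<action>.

current mode = M_PICK; filter table to that mode:
  (M_PICK, evTimeout) → (M_PICK, A_RELEASE)
  (M_PICK, evDetect) → (M_PICK, A_HALT)
  (M_PICK, evStop) → (M_HOME, A_GRAB)
  (M_PICK, evError) → (M_HOME, A_HALT)  ← event matches
  (M_PICK, evStart) → (M_HALT, A_GO)
event = evError selects (M_HOME, A_HALT)

mode=M_HOME action=A_HALT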